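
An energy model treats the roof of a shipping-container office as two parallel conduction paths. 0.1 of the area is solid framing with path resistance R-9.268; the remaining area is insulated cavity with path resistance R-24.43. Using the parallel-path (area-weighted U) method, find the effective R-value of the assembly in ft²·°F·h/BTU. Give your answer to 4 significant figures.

21.00 ft²·°F·h/BTU

U_eff = 0.9/24.43 + 0.1/9.268 = 0.03684 + 0.01079 = 0.04763
R_eff = 1/U_eff = 20.995 ft²·°F·h/BTU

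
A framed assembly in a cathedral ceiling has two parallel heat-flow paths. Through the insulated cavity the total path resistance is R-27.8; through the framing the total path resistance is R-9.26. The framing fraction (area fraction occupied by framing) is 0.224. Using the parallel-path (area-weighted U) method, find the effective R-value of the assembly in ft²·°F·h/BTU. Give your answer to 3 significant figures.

U_eff = 0.776/27.8 + 0.224/9.26 = 0.02791 + 0.02419 = 0.0521
R_eff = 1/U_eff = 19.19 ft²·°F·h/BTU

19.2 ft²·°F·h/BTU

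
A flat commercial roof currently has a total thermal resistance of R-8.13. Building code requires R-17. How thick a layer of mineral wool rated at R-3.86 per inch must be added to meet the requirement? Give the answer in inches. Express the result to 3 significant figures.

2.30 in

ΔR = 17 − 8.13 = 8.87 ft²·°F·h/BTU
L = ΔR / (R/in) = 8.87/3.86 = 2.298 in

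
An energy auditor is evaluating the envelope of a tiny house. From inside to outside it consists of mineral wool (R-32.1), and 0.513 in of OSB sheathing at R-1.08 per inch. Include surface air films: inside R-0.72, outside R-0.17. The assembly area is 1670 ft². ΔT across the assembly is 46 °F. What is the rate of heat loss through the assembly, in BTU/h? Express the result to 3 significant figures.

0.513 × 1.08 = 0.554
R_total = 0.72 + 32.1 + 0.554 + 0.17 = 33.54 ft²·°F·h/BTU
Q = A·ΔT/R = 1670 × 46 / 33.54 = 2290 BTU/h

2290 BTU/h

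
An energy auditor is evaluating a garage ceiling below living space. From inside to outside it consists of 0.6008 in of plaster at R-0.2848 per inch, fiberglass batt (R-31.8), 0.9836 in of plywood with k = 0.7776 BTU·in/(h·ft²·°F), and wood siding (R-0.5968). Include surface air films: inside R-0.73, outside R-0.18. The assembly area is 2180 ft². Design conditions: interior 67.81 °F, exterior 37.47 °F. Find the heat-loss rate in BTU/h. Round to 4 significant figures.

0.6008 × 0.2848 = 0.17111
0.9836/0.7776 = 1.2649
R_total = 0.73 + 0.17111 + 31.8 + 1.2649 + 0.5968 + 0.18 = 34.743 ft²·°F·h/BTU
Q = A·ΔT/R = 2180 × (67.81 − 37.47) / 34.743 = 1903.7 BTU/h

1904 BTU/h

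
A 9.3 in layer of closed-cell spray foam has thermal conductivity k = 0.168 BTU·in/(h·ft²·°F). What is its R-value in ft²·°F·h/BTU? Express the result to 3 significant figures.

55.4 ft²·°F·h/BTU

R = L/k = 9.3/0.168 = 55.36 ft²·°F·h/BTU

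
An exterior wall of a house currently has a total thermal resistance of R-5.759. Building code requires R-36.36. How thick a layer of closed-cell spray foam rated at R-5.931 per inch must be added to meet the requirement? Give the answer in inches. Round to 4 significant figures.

ΔR = 36.36 − 5.759 = 30.601 ft²·°F·h/BTU
L = ΔR / (R/in) = 30.601/5.931 = 5.1595 in

5.160 in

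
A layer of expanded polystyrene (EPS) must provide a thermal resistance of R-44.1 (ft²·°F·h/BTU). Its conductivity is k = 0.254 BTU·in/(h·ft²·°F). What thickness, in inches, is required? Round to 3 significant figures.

L = R × k = 44.1 × 0.254 = 11.2 in

11.2 in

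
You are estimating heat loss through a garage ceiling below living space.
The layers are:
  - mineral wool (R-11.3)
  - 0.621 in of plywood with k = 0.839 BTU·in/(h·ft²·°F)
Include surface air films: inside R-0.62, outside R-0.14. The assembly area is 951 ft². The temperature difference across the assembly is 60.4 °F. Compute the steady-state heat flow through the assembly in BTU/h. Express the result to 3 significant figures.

0.621/0.839 = 0.7402
R_total = 0.62 + 11.3 + 0.7402 + 0.14 = 12.8 ft²·°F·h/BTU
Q = A·ΔT/R = 951 × 60.4 / 12.8 = 4487 BTU/h

4490 BTU/h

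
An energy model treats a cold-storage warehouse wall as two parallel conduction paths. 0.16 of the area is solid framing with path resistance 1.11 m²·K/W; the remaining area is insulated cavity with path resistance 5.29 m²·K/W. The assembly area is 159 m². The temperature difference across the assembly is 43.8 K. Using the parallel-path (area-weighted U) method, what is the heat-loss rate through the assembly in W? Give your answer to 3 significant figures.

U_eff = 0.84/5.29 + 0.16/1.11 = 0.1588 + 0.1441 = 0.3029
R_eff = 1/U_eff = 3.301 m²·K/W
Q = 159 × 43.8 / 3.301 = 2110 W

2110 W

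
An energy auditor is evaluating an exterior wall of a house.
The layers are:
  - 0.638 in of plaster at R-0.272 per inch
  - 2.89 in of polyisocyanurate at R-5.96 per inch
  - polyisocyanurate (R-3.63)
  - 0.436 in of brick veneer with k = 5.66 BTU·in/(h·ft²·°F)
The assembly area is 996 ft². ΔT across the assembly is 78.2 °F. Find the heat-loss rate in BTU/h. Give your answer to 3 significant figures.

3690 BTU/h

0.638 × 0.272 = 0.1735
2.89 × 5.96 = 17.22
0.436/5.66 = 0.07703
R_total = 0.1735 + 17.22 + 3.63 + 0.07703 = 21.1 ft²·°F·h/BTU
Q = A·ΔT/R = 996 × 78.2 / 21.1 = 3690 BTU/h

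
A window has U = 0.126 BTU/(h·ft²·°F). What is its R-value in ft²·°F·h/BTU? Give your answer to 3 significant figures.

7.94 ft²·°F·h/BTU

R = 1/U = 1/0.126 = 7.937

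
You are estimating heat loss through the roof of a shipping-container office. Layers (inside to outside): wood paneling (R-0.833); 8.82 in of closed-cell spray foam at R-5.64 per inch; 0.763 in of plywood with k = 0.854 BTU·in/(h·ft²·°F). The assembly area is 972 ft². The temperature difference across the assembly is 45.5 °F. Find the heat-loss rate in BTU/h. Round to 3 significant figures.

859 BTU/h

8.82 × 5.64 = 49.74
0.763/0.854 = 0.8934
R_total = 0.833 + 49.74 + 0.8934 = 51.47 ft²·°F·h/BTU
Q = A·ΔT/R = 972 × 45.5 / 51.47 = 859.2 BTU/h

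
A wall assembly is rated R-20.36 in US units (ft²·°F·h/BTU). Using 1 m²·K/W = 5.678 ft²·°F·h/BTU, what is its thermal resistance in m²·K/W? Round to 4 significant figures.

R_SI = 20.36/5.678 = 3.5858

3.586 m²·K/W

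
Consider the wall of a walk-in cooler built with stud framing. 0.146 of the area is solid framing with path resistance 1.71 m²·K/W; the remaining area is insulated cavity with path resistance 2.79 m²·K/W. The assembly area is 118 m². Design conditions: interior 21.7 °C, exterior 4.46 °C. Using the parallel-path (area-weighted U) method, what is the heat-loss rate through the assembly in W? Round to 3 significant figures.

796 W

U_eff = 0.854/2.79 + 0.146/1.71 = 0.3061 + 0.08538 = 0.3915
R_eff = 1/U_eff = 2.554 m²·K/W
Q = 118 × (21.7 − 4.46) / 2.554 = 796.4 W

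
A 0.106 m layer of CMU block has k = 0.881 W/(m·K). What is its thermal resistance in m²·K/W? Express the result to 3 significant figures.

R = L/k = 0.106/0.881 = 0.1203 m²·K/W

0.120 m²·K/W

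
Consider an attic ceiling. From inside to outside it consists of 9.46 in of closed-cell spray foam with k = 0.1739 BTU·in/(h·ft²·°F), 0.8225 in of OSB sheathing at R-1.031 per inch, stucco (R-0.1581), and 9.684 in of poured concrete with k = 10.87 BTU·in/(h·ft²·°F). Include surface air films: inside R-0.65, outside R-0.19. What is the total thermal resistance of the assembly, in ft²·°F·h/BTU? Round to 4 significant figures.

57.14 ft²·°F·h/BTU

9.46/0.1739 = 54.399
0.8225 × 1.031 = 0.848
9.684/10.87 = 0.89089
R_total = 0.65 + 54.399 + 0.848 + 0.1581 + 0.89089 + 0.19 = 57.136 ft²·°F·h/BTU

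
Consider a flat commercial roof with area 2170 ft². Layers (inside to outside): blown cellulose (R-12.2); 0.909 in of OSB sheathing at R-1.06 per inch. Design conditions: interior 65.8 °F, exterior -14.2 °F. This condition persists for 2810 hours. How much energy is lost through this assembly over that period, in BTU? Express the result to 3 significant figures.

0.909 × 1.06 = 0.9635
R_total = 12.2 + 0.9635 = 13.16 ft²·°F·h/BTU
Q = 2170 × (65.8 − (-14.2)) / 13.16 = 13190 BTU/h
E = 13190 × 2810 = 37060000 BTU

37100000 BTU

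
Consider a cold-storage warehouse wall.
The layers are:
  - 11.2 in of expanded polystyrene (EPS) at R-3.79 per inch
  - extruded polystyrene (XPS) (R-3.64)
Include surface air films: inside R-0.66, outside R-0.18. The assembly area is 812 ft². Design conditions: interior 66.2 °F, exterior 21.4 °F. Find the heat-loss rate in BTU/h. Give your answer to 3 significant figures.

775 BTU/h

11.2 × 3.79 = 42.45
R_total = 0.66 + 42.45 + 3.64 + 0.18 = 46.93 ft²·°F·h/BTU
Q = A·ΔT/R = 812 × (66.2 − 21.4) / 46.93 = 775.2 BTU/h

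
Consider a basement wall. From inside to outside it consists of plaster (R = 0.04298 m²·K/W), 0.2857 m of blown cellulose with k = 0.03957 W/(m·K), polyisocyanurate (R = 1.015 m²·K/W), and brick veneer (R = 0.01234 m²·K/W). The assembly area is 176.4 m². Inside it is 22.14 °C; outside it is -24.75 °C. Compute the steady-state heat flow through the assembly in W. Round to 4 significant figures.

997.7 W

0.2857/0.03957 = 7.2201
R_total = 0.04298 + 7.2201 + 1.015 + 0.01234 = 8.2904 m²·K/W
Q = A·ΔT/R = 176.4 × (22.14 − (-24.75)) / 8.2904 = 997.7 W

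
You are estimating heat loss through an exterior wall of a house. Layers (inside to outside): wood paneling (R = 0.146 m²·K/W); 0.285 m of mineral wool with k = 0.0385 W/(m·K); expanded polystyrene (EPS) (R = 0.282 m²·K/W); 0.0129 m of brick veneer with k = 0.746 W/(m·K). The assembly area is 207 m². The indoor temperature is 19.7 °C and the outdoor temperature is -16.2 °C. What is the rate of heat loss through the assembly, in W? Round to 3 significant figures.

947 W

0.285/0.0385 = 7.403
0.0129/0.746 = 0.01729
R_total = 0.146 + 7.403 + 0.282 + 0.01729 = 7.848 m²·K/W
Q = A·ΔT/R = 207 × (19.7 − (-16.2)) / 7.848 = 946.9 W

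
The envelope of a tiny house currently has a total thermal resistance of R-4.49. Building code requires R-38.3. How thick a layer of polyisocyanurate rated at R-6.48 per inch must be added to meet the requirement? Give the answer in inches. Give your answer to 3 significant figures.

ΔR = 38.3 − 4.49 = 33.81 ft²·°F·h/BTU
L = ΔR / (R/in) = 33.81/6.48 = 5.218 in

5.22 in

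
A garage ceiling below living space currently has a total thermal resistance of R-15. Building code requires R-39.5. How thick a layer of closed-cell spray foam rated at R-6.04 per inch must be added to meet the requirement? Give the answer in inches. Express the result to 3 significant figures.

4.06 in

ΔR = 39.5 − 15 = 24.5 ft²·°F·h/BTU
L = ΔR / (R/in) = 24.5/6.04 = 4.056 in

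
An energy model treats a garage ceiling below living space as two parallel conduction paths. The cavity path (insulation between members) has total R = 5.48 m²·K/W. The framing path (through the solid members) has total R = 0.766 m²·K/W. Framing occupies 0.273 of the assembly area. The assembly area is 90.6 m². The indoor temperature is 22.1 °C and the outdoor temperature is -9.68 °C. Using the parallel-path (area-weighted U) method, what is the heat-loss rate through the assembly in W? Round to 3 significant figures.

1410 W

U_eff = 0.727/5.48 + 0.273/0.766 = 0.1327 + 0.3564 = 0.4891
R_eff = 1/U_eff = 2.045 m²·K/W
Q = 90.6 × (22.1 − (-9.68)) / 2.045 = 1408 W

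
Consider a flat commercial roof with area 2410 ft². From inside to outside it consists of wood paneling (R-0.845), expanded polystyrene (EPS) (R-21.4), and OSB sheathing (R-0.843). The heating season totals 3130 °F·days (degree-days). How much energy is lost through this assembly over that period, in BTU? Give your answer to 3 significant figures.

7840000 BTU

R_total = 0.845 + 21.4 + 0.843 = 23.09 ft²·°F·h/BTU
E = A × HDD × 24 / R = 2410 × 3130 × 24 / 23.09 = 7841000 BTU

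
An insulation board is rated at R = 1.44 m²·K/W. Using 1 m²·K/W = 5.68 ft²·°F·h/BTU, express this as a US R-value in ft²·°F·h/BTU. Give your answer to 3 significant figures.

R_US = 1.44 × 5.68 = 8.179

8.18 ft²·°F·h/BTU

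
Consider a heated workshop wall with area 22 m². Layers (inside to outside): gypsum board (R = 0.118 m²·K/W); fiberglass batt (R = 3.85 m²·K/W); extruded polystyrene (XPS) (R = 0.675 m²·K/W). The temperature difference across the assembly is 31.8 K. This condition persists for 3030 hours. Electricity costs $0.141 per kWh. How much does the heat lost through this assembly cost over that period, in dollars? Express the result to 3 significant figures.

R_total = 0.118 + 3.85 + 0.675 = 4.643 m²·K/W
Q = 22 × 31.8 / 4.643 = 150.7 W
E = 150.7 W × 3030 h / 1000 = 456.6 kWh
Cost = 456.6 × 0.141 = $64.37

64.4 dollars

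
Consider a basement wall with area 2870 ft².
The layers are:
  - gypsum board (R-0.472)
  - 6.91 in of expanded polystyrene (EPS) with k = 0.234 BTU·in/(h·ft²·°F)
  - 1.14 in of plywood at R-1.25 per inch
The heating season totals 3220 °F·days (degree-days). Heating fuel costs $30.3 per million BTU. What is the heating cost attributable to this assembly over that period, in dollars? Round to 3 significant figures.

214 dollars

6.91/0.234 = 29.53
1.14 × 1.25 = 1.425
R_total = 0.472 + 29.53 + 1.425 = 31.43 ft²·°F·h/BTU
E = A × HDD × 24 / R = 2870 × 3220 × 24 / 31.43 = 7057000 BTU
Cost = 7057000/10⁶ × 30.3 = $213.8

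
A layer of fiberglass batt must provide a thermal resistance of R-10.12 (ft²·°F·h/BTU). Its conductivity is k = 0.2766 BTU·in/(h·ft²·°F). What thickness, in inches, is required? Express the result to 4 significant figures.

L = R × k = 10.12 × 0.2766 = 2.7992 in

2.799 in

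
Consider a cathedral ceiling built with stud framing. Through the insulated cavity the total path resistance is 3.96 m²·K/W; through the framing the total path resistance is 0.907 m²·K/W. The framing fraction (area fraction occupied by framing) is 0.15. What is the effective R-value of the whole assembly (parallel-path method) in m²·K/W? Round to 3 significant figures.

2.63 m²·K/W

U_eff = 0.85/3.96 + 0.15/0.907 = 0.2146 + 0.1654 = 0.38
R_eff = 1/U_eff = 2.631 m²·K/W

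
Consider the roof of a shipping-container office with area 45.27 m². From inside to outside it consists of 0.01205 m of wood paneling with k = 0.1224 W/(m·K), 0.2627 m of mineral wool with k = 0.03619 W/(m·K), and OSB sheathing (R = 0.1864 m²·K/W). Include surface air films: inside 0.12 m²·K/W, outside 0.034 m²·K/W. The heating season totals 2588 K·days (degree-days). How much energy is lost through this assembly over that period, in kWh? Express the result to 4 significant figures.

0.01205/0.1224 = 0.098448
0.2627/0.03619 = 7.2589
R_total = 0.12 + 0.098448 + 7.2589 + 0.1864 + 0.034 = 7.6978 m²·K/W
E = A × HDD × 24 / R / 1000 = 45.27 × 2588 × 24 / 7.6978 / 1000 = 365.28 kWh

365.3 kWh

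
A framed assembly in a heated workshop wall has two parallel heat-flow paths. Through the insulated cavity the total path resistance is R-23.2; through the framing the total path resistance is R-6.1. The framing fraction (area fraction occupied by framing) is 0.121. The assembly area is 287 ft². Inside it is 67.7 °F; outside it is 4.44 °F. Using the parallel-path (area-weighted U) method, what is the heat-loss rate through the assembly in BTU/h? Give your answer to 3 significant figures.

1050 BTU/h

U_eff = 0.879/23.2 + 0.121/6.1 = 0.03789 + 0.01984 = 0.05772
R_eff = 1/U_eff = 17.32 ft²·°F·h/BTU
Q = 287 × (67.7 − 4.44) / 17.32 = 1048 BTU/h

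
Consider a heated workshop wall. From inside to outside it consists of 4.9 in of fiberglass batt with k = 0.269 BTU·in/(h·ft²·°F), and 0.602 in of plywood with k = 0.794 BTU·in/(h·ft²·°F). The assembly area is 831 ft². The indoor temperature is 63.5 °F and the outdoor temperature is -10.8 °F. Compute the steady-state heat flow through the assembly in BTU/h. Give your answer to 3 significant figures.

4.9/0.269 = 18.22
0.602/0.794 = 0.7582
R_total = 18.22 + 0.7582 = 18.97 ft²·°F·h/BTU
Q = A·ΔT/R = 831 × (63.5 − (-10.8)) / 18.97 = 3254 BTU/h

3250 BTU/h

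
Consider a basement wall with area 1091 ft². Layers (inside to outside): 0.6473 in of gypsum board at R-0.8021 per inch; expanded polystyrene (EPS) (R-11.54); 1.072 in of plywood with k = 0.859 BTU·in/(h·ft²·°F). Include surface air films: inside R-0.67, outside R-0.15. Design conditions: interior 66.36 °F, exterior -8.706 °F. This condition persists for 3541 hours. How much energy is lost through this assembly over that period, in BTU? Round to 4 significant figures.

20530000 BTU

0.6473 × 0.8021 = 0.5192
1.072/0.859 = 1.248
R_total = 0.67 + 0.5192 + 11.54 + 1.248 + 0.15 = 14.127 ft²·°F·h/BTU
Q = 1091 × (66.36 − (-8.706)) / 14.127 = 5797.1 BTU/h
E = 5797.1 × 3541 = 20528000 BTU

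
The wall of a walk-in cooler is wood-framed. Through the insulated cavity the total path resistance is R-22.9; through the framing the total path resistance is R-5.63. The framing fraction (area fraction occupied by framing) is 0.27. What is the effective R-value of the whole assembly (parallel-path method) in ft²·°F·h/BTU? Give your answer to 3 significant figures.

U_eff = 0.73/22.9 + 0.27/5.63 = 0.03188 + 0.04796 = 0.07984
R_eff = 1/U_eff = 12.53 ft²·°F·h/BTU

12.5 ft²·°F·h/BTU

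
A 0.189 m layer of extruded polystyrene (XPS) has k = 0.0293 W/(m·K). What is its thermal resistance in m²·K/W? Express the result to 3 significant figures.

R = L/k = 0.189/0.0293 = 6.451 m²·K/W

6.45 m²·K/W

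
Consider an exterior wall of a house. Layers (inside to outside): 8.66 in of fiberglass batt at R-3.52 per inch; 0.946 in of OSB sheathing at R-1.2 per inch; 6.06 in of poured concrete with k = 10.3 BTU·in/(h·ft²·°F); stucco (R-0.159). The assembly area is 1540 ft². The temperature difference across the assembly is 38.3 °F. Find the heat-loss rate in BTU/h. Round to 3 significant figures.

8.66 × 3.52 = 30.48
0.946 × 1.2 = 1.135
6.06/10.3 = 0.5883
R_total = 30.48 + 1.135 + 0.5883 + 0.159 = 32.37 ft²·°F·h/BTU
Q = A·ΔT/R = 1540 × 38.3 / 32.37 = 1822 BTU/h

1820 BTU/h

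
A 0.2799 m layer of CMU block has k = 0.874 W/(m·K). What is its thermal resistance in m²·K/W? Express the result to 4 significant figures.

R = L/k = 0.2799/0.874 = 0.32025 m²·K/W

0.3203 m²·K/W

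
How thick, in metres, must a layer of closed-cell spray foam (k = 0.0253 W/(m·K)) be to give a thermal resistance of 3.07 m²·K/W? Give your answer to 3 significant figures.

L = R·k = 3.07 × 0.0253 = 0.07767 m

0.0777 m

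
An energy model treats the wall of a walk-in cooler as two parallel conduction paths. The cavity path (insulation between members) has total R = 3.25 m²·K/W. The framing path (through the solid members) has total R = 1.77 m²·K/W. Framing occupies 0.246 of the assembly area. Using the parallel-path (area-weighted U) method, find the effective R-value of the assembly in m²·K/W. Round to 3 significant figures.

U_eff = 0.754/3.25 + 0.246/1.77 = 0.232 + 0.139 = 0.371
R_eff = 1/U_eff = 2.696 m²·K/W

2.70 m²·K/W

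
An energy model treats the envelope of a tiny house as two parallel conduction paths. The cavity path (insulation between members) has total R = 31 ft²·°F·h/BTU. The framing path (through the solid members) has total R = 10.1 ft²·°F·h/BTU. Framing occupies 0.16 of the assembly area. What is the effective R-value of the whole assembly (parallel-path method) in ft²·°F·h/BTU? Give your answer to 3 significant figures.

U_eff = 0.84/31 + 0.16/10.1 = 0.0271 + 0.01584 = 0.04294
R_eff = 1/U_eff = 23.29 ft²·°F·h/BTU

23.3 ft²·°F·h/BTU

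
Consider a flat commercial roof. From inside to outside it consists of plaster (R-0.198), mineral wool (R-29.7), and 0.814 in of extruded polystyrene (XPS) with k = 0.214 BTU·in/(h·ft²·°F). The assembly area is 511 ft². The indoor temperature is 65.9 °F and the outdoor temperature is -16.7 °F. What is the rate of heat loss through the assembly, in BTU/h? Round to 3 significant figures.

1250 BTU/h

0.814/0.214 = 3.804
R_total = 0.198 + 29.7 + 3.804 = 33.7 ft²·°F·h/BTU
Q = A·ΔT/R = 511 × (65.9 − (-16.7)) / 33.7 = 1252 BTU/h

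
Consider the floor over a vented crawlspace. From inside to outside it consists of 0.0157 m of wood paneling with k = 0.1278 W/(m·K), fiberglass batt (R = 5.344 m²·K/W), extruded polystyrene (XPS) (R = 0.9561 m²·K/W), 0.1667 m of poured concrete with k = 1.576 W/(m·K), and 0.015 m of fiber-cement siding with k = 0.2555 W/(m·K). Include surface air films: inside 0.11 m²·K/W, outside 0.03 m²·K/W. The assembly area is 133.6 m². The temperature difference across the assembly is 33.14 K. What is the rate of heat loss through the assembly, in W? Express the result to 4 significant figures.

658.1 W

0.0157/0.1278 = 0.12285
0.1667/1.576 = 0.10577
0.015/0.2555 = 0.058708
R_total = 0.11 + 0.12285 + 5.344 + 0.9561 + 0.10577 + 0.058708 + 0.03 = 6.7274 m²·K/W
Q = A·ΔT/R = 133.6 × 33.14 / 6.7274 = 658.13 W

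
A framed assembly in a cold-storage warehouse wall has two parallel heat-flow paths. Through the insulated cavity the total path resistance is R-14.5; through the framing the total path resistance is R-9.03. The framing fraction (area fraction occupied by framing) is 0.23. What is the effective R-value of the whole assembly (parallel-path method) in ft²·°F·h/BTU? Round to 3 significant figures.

12.7 ft²·°F·h/BTU

U_eff = 0.77/14.5 + 0.23/9.03 = 0.0531 + 0.02547 = 0.07857
R_eff = 1/U_eff = 12.73 ft²·°F·h/BTU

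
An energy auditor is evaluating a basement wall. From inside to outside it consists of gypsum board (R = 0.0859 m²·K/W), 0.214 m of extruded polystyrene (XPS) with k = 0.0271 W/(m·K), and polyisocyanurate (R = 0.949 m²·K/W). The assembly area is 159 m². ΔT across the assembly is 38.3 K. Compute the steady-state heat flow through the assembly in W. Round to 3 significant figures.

682 W

0.214/0.0271 = 7.897
R_total = 0.0859 + 7.897 + 0.949 = 8.932 m²·K/W
Q = A·ΔT/R = 159 × 38.3 / 8.932 = 681.8 W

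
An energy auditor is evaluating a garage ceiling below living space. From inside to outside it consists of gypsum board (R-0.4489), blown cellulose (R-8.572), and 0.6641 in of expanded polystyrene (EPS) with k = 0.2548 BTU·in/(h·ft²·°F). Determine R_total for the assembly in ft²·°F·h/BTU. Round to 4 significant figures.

11.63 ft²·°F·h/BTU

0.6641/0.2548 = 2.6064
R_total = 0.4489 + 8.572 + 2.6064 = 11.627 ft²·°F·h/BTU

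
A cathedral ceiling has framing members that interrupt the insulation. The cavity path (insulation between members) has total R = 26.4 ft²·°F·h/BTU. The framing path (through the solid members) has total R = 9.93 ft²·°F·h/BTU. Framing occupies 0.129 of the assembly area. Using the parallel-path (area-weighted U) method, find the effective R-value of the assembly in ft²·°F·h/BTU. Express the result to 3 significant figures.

U_eff = 0.871/26.4 + 0.129/9.93 = 0.03299 + 0.01299 = 0.04598
R_eff = 1/U_eff = 21.75 ft²·°F·h/BTU

21.7 ft²·°F·h/BTU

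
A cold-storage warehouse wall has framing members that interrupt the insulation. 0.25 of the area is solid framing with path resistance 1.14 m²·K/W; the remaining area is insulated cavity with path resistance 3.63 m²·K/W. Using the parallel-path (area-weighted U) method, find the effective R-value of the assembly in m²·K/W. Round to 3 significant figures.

U_eff = 0.75/3.63 + 0.25/1.14 = 0.2066 + 0.2193 = 0.4259
R_eff = 1/U_eff = 2.348 m²·K/W

2.35 m²·K/W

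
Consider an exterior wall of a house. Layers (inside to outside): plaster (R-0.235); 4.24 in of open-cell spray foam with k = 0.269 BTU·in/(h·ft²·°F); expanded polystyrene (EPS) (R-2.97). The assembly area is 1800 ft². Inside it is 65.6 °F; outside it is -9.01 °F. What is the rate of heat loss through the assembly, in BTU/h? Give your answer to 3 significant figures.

4.24/0.269 = 15.76
R_total = 0.235 + 15.76 + 2.97 = 18.97 ft²·°F·h/BTU
Q = A·ΔT/R = 1800 × (65.6 − (-9.01)) / 18.97 = 7081 BTU/h

7080 BTU/h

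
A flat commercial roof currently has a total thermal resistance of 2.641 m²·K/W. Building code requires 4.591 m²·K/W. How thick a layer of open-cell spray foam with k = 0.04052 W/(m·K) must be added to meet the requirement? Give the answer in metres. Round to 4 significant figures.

0.07901 m

ΔR = 4.591 − 2.641 = 1.95 m²·K/W
L = ΔR × k = 1.95 × 0.04052 = 0.079014 m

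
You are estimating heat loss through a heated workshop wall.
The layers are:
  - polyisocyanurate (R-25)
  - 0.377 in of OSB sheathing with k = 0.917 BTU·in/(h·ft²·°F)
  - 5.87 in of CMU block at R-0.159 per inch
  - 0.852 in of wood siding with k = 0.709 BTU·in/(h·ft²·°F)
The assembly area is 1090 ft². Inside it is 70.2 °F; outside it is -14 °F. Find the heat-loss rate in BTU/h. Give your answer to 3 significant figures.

3330 BTU/h

0.377/0.917 = 0.4111
5.87 × 0.159 = 0.9333
0.852/0.709 = 1.202
R_total = 25 + 0.4111 + 0.9333 + 1.202 = 27.55 ft²·°F·h/BTU
Q = A·ΔT/R = 1090 × (70.2 − (-14)) / 27.55 = 3332 BTU/h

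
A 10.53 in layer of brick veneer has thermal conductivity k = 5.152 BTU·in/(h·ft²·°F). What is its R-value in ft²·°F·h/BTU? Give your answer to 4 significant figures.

R = L/k = 10.53/5.152 = 2.0439 ft²·°F·h/BTU

2.044 ft²·°F·h/BTU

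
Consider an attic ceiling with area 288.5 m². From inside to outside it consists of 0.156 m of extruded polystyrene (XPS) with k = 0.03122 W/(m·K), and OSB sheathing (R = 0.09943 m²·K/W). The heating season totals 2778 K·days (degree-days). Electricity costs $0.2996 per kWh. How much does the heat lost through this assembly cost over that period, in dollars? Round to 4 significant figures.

0.156/0.03122 = 4.9968
R_total = 4.9968 + 0.09943 = 5.0962 m²·K/W
E = A × HDD × 24 / R / 1000 = 288.5 × 2778 × 24 / 5.0962 / 1000 = 3774.3 kWh
Cost = 3774.3 × 0.2996 = $1130.8

1131 dollars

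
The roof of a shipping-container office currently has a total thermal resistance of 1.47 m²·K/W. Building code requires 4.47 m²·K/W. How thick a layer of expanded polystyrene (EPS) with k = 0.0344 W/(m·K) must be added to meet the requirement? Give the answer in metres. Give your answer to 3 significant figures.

0.103 m

ΔR = 4.47 − 1.47 = 3 m²·K/W
L = ΔR × k = 3 × 0.0344 = 0.1032 m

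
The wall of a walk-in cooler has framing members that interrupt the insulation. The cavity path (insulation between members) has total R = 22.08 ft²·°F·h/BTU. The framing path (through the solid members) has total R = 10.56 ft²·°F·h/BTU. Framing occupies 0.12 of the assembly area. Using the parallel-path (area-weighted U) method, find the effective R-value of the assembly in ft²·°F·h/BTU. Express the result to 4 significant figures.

U_eff = 0.88/22.08 + 0.12/10.56 = 0.039855 + 0.011364 = 0.051219
R_eff = 1/U_eff = 19.524 ft²·°F·h/BTU

19.52 ft²·°F·h/BTU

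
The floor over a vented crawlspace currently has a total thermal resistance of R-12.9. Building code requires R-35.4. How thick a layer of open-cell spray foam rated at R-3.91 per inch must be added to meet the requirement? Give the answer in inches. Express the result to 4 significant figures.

5.754 in

ΔR = 35.4 − 12.9 = 22.5 ft²·°F·h/BTU
L = ΔR / (R/in) = 22.5/3.91 = 5.7545 in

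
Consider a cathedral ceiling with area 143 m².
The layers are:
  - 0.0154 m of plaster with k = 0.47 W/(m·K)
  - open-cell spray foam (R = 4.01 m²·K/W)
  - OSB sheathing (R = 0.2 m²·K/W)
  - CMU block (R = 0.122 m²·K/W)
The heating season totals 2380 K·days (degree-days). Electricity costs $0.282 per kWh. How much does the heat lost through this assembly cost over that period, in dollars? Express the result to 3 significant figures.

528 dollars

0.0154/0.47 = 0.03277
R_total = 0.03277 + 4.01 + 0.2 + 0.122 = 4.365 m²·K/W
E = A × HDD × 24 / R / 1000 = 143 × 2380 × 24 / 4.365 / 1000 = 1871 kWh
Cost = 1871 × 0.282 = $527.7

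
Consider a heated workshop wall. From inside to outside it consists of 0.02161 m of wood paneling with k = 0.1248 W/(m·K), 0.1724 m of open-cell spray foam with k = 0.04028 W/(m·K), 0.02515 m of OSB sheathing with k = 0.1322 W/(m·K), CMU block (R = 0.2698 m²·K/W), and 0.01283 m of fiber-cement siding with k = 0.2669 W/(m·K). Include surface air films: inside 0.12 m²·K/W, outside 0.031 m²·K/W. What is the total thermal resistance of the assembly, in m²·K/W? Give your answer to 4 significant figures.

5.112 m²·K/W

0.02161/0.1248 = 0.17316
0.1724/0.04028 = 4.28
0.02515/0.1322 = 0.19024
0.01283/0.2669 = 0.04807
R_total = 0.12 + 0.17316 + 4.28 + 0.19024 + 0.2698 + 0.04807 + 0.031 = 5.1123 m²·K/W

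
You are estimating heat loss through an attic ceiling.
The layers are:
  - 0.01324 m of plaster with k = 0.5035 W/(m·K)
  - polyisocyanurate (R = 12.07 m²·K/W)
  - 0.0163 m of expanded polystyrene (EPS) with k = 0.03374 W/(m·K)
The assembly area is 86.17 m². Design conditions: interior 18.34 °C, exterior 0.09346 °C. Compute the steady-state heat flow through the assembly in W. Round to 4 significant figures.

125.0 W

0.01324/0.5035 = 0.026296
0.0163/0.03374 = 0.48311
R_total = 0.026296 + 12.07 + 0.48311 = 12.579 m²·K/W
Q = A·ΔT/R = 86.17 × (18.34 − 0.09346) / 12.579 = 124.99 W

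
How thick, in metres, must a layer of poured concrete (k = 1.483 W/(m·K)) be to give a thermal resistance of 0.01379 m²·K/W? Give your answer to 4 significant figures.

0.02045 m

L = R·k = 0.01379 × 1.483 = 0.020451 m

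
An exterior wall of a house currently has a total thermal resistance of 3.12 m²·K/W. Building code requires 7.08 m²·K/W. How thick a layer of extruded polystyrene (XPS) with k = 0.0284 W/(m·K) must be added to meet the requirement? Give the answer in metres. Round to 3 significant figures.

ΔR = 7.08 − 3.12 = 3.96 m²·K/W
L = ΔR × k = 3.96 × 0.0284 = 0.1125 m

0.112 m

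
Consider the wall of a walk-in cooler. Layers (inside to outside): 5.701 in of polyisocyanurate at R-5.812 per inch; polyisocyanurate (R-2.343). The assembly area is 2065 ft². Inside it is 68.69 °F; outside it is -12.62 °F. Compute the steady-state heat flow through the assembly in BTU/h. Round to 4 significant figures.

4733 BTU/h

5.701 × 5.812 = 33.134
R_total = 33.134 + 2.343 = 35.477 ft²·°F·h/BTU
Q = A·ΔT/R = 2065 × (68.69 − (-12.62)) / 35.477 = 4732.8 BTU/h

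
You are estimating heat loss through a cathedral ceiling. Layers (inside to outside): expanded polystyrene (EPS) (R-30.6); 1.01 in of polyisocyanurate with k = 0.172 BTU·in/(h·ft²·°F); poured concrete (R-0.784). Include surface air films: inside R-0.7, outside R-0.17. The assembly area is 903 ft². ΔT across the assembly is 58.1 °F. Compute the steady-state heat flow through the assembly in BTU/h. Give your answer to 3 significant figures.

1.01/0.172 = 5.872
R_total = 0.7 + 30.6 + 5.872 + 0.784 + 0.17 = 38.13 ft²·°F·h/BTU
Q = A·ΔT/R = 903 × 58.1 / 38.13 = 1376 BTU/h

1380 BTU/h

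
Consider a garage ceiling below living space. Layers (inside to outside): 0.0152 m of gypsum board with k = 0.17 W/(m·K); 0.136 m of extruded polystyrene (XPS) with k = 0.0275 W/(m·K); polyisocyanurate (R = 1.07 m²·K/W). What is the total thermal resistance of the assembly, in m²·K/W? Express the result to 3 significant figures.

6.10 m²·K/W

0.0152/0.17 = 0.08941
0.136/0.0275 = 4.945
R_total = 0.08941 + 4.945 + 1.07 = 6.105 m²·K/W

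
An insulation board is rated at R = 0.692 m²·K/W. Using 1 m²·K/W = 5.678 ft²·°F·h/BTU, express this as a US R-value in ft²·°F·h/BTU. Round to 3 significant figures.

3.93 ft²·°F·h/BTU

R_US = 0.692 × 5.678 = 3.929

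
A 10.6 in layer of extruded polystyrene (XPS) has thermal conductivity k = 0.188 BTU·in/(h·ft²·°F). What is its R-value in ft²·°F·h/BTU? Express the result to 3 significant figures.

56.4 ft²·°F·h/BTU

R = L/k = 10.6/0.188 = 56.38 ft²·°F·h/BTU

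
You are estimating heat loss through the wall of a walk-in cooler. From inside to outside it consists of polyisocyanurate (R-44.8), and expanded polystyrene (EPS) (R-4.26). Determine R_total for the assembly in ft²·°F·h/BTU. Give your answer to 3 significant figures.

R_total = 44.8 + 4.26 = 49.06 ft²·°F·h/BTU

49.1 ft²·°F·h/BTU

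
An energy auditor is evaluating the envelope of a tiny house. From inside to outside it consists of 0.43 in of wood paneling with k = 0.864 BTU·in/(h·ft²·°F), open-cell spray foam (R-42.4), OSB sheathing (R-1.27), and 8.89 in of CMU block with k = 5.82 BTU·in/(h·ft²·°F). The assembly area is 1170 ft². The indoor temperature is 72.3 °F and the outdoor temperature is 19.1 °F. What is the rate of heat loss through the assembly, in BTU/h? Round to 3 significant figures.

0.43/0.864 = 0.4977
8.89/5.82 = 1.527
R_total = 0.4977 + 42.4 + 1.27 + 1.527 = 45.7 ft²·°F·h/BTU
Q = A·ΔT/R = 1170 × (72.3 − 19.1) / 45.7 = 1362 BTU/h

1360 BTU/h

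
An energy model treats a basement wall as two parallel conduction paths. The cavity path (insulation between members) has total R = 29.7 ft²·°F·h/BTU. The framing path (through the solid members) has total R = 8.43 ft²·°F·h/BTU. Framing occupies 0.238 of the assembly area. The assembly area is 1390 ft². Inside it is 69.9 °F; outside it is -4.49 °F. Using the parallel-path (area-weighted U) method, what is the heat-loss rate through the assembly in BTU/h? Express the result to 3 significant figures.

5570 BTU/h

U_eff = 0.762/29.7 + 0.238/8.43 = 0.02566 + 0.02823 = 0.05389
R_eff = 1/U_eff = 18.56 ft²·°F·h/BTU
Q = 1390 × (69.9 − (-4.49)) / 18.56 = 5572 BTU/h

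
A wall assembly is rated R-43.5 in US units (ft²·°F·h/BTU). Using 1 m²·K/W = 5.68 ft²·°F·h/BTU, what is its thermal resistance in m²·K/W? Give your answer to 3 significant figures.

R_SI = 43.5/5.68 = 7.658

7.66 m²·K/W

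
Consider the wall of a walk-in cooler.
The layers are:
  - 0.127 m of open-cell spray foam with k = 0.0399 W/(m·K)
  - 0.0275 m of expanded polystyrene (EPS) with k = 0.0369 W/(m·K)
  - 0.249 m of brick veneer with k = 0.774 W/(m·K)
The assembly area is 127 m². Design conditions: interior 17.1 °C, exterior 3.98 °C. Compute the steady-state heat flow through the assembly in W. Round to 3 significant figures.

392 W

0.127/0.0399 = 3.183
0.0275/0.0369 = 0.7453
0.249/0.774 = 0.3217
R_total = 3.183 + 0.7453 + 0.3217 = 4.25 m²·K/W
Q = A·ΔT/R = 127 × (17.1 − 3.98) / 4.25 = 392.1 W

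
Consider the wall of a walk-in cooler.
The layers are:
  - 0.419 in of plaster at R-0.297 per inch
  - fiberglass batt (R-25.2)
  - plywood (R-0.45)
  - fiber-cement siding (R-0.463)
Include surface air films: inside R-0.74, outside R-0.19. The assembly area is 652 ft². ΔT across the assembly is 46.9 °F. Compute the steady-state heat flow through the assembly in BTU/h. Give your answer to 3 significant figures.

1130 BTU/h

0.419 × 0.297 = 0.1244
R_total = 0.74 + 0.1244 + 25.2 + 0.45 + 0.463 + 0.19 = 27.17 ft²·°F·h/BTU
Q = A·ΔT/R = 652 × 46.9 / 27.17 = 1126 BTU/h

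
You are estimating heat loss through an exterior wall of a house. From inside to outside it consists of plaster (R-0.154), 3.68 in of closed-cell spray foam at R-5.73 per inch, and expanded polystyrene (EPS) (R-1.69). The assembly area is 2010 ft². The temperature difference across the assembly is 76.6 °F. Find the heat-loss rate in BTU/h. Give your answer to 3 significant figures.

3.68 × 5.73 = 21.09
R_total = 0.154 + 21.09 + 1.69 = 22.93 ft²·°F·h/BTU
Q = A·ΔT/R = 2010 × 76.6 / 22.93 = 6714 BTU/h

6710 BTU/h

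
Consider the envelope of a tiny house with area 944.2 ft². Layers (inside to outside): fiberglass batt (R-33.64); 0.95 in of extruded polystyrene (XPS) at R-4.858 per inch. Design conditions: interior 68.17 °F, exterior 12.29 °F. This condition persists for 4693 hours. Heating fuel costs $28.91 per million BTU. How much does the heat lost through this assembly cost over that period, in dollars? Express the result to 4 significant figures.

187.1 dollars

0.95 × 4.858 = 4.6151
R_total = 33.64 + 4.6151 = 38.255 ft²·°F·h/BTU
Q = 944.2 × (68.17 − 12.29) / 38.255 = 1379.2 BTU/h
E = 1379.2 × 4693 = 6472600 BTU
Cost = 6472600/10⁶ × 28.91 = $187.12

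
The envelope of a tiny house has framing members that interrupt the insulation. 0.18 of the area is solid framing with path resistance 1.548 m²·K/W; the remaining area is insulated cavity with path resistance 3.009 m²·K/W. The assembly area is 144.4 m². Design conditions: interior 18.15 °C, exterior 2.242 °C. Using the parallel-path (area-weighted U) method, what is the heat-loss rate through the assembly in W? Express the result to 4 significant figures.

U_eff = 0.82/3.009 + 0.18/1.548 = 0.27252 + 0.11628 = 0.38879
R_eff = 1/U_eff = 2.5721 m²·K/W
Q = 144.4 × (18.15 − 2.242) / 2.5721 = 893.11 W

893.1 W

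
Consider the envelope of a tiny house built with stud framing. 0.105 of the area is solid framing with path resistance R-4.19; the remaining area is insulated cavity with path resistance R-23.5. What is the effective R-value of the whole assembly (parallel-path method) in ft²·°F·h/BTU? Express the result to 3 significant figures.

U_eff = 0.895/23.5 + 0.105/4.19 = 0.03809 + 0.02506 = 0.06314
R_eff = 1/U_eff = 15.84 ft²·°F·h/BTU

15.8 ft²·°F·h/BTU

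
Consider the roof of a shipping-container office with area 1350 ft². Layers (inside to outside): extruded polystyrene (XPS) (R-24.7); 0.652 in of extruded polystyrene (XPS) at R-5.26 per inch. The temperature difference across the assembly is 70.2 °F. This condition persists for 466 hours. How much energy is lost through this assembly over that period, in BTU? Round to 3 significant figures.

1570000 BTU

0.652 × 5.26 = 3.43
R_total = 24.7 + 3.43 = 28.13 ft²·°F·h/BTU
Q = 1350 × 70.2 / 28.13 = 3369 BTU/h
E = 3369 × 466 = 1570000 BTU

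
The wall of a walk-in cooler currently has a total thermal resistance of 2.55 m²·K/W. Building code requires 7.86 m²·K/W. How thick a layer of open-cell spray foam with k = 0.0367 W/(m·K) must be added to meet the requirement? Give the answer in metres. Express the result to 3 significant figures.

ΔR = 7.86 − 2.55 = 5.31 m²·K/W
L = ΔR × k = 5.31 × 0.0367 = 0.1949 m

0.195 m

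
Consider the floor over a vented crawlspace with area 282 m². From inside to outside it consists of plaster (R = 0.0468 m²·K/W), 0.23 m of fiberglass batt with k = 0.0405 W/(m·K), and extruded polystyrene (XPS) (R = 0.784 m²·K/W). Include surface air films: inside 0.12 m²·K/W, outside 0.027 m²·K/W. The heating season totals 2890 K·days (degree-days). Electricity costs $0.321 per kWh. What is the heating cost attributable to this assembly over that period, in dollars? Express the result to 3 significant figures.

943 dollars

0.23/0.0405 = 5.679
R_total = 0.12 + 0.0468 + 5.679 + 0.784 + 0.027 = 6.657 m²·K/W
E = A × HDD × 24 / R / 1000 = 282 × 2890 × 24 / 6.657 / 1000 = 2938 kWh
Cost = 2938 × 0.321 = $943.2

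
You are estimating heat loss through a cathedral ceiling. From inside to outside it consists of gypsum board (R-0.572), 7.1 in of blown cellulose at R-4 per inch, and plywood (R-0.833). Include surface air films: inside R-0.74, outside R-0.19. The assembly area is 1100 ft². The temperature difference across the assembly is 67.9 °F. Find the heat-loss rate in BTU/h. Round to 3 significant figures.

2430 BTU/h

7.1 × 4 = 28.4
R_total = 0.74 + 0.572 + 28.4 + 0.833 + 0.19 = 30.73 ft²·°F·h/BTU
Q = A·ΔT/R = 1100 × 67.9 / 30.73 = 2430 BTU/h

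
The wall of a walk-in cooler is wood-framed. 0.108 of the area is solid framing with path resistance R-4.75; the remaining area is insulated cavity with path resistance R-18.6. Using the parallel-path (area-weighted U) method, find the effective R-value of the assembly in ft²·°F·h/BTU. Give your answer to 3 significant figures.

U_eff = 0.892/18.6 + 0.108/4.75 = 0.04796 + 0.02274 = 0.07069
R_eff = 1/U_eff = 14.15 ft²·°F·h/BTU

14.1 ft²·°F·h/BTU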